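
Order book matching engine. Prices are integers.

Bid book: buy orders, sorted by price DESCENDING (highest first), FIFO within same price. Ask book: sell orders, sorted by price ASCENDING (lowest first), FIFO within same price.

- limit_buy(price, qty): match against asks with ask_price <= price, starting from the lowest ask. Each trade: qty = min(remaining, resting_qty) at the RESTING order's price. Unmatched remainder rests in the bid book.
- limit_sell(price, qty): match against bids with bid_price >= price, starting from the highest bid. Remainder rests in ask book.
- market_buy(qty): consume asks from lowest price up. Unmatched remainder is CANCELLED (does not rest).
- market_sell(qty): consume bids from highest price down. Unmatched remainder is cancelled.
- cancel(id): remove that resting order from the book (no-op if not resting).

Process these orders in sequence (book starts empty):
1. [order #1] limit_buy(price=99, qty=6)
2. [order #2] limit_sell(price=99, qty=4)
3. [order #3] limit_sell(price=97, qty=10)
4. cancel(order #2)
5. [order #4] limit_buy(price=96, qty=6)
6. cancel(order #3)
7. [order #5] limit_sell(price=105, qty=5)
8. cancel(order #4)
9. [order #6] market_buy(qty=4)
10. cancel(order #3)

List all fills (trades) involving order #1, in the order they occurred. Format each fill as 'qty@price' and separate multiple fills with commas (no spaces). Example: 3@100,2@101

Answer: 4@99,2@99

Derivation:
After op 1 [order #1] limit_buy(price=99, qty=6): fills=none; bids=[#1:6@99] asks=[-]
After op 2 [order #2] limit_sell(price=99, qty=4): fills=#1x#2:4@99; bids=[#1:2@99] asks=[-]
After op 3 [order #3] limit_sell(price=97, qty=10): fills=#1x#3:2@99; bids=[-] asks=[#3:8@97]
After op 4 cancel(order #2): fills=none; bids=[-] asks=[#3:8@97]
After op 5 [order #4] limit_buy(price=96, qty=6): fills=none; bids=[#4:6@96] asks=[#3:8@97]
After op 6 cancel(order #3): fills=none; bids=[#4:6@96] asks=[-]
After op 7 [order #5] limit_sell(price=105, qty=5): fills=none; bids=[#4:6@96] asks=[#5:5@105]
After op 8 cancel(order #4): fills=none; bids=[-] asks=[#5:5@105]
After op 9 [order #6] market_buy(qty=4): fills=#6x#5:4@105; bids=[-] asks=[#5:1@105]
After op 10 cancel(order #3): fills=none; bids=[-] asks=[#5:1@105]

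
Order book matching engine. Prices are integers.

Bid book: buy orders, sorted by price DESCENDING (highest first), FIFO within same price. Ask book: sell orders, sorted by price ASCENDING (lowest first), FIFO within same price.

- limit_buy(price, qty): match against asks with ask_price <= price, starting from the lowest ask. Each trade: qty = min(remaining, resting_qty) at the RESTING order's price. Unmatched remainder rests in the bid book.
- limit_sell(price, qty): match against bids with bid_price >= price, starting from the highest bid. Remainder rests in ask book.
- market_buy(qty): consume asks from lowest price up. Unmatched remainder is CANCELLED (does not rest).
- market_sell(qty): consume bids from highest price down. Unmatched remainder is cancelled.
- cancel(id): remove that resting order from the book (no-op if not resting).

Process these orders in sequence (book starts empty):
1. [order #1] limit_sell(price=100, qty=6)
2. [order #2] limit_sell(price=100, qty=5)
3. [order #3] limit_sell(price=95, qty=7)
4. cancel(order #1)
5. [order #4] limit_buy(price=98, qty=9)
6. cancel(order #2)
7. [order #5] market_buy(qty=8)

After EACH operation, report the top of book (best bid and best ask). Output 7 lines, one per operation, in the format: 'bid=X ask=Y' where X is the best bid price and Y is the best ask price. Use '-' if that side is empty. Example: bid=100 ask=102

After op 1 [order #1] limit_sell(price=100, qty=6): fills=none; bids=[-] asks=[#1:6@100]
After op 2 [order #2] limit_sell(price=100, qty=5): fills=none; bids=[-] asks=[#1:6@100 #2:5@100]
After op 3 [order #3] limit_sell(price=95, qty=7): fills=none; bids=[-] asks=[#3:7@95 #1:6@100 #2:5@100]
After op 4 cancel(order #1): fills=none; bids=[-] asks=[#3:7@95 #2:5@100]
After op 5 [order #4] limit_buy(price=98, qty=9): fills=#4x#3:7@95; bids=[#4:2@98] asks=[#2:5@100]
After op 6 cancel(order #2): fills=none; bids=[#4:2@98] asks=[-]
After op 7 [order #5] market_buy(qty=8): fills=none; bids=[#4:2@98] asks=[-]

Answer: bid=- ask=100
bid=- ask=100
bid=- ask=95
bid=- ask=95
bid=98 ask=100
bid=98 ask=-
bid=98 ask=-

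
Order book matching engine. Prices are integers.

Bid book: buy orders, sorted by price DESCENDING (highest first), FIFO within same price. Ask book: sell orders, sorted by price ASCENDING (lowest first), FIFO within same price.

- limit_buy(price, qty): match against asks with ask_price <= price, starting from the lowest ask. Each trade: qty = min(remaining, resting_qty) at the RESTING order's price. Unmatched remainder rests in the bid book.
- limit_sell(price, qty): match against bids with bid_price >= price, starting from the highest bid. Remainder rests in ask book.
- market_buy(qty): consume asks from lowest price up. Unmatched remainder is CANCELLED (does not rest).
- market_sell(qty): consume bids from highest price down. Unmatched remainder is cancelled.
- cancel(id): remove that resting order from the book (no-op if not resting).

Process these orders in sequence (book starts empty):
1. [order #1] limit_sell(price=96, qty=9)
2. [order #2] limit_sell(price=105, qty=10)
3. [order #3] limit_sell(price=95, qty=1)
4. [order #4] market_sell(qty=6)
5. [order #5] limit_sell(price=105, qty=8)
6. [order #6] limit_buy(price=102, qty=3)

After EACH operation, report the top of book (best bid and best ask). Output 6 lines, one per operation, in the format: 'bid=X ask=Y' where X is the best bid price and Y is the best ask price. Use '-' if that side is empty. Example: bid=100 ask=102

Answer: bid=- ask=96
bid=- ask=96
bid=- ask=95
bid=- ask=95
bid=- ask=95
bid=- ask=96

Derivation:
After op 1 [order #1] limit_sell(price=96, qty=9): fills=none; bids=[-] asks=[#1:9@96]
After op 2 [order #2] limit_sell(price=105, qty=10): fills=none; bids=[-] asks=[#1:9@96 #2:10@105]
After op 3 [order #3] limit_sell(price=95, qty=1): fills=none; bids=[-] asks=[#3:1@95 #1:9@96 #2:10@105]
After op 4 [order #4] market_sell(qty=6): fills=none; bids=[-] asks=[#3:1@95 #1:9@96 #2:10@105]
After op 5 [order #5] limit_sell(price=105, qty=8): fills=none; bids=[-] asks=[#3:1@95 #1:9@96 #2:10@105 #5:8@105]
After op 6 [order #6] limit_buy(price=102, qty=3): fills=#6x#3:1@95 #6x#1:2@96; bids=[-] asks=[#1:7@96 #2:10@105 #5:8@105]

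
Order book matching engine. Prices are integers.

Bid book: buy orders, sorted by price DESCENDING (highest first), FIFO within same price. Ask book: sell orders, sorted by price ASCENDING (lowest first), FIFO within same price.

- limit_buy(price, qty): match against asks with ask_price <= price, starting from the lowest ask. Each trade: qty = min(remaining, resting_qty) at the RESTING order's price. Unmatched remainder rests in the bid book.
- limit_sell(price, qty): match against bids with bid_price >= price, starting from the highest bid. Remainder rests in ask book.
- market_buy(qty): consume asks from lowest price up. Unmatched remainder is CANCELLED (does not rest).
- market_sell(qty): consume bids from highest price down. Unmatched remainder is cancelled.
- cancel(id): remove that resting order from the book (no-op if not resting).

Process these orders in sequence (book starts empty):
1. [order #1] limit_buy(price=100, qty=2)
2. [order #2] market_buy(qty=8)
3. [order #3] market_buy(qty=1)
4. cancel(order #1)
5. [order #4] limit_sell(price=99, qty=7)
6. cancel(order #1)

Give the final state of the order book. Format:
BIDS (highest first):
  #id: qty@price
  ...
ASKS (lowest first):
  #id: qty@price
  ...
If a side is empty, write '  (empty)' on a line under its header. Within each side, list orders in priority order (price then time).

Answer: BIDS (highest first):
  (empty)
ASKS (lowest first):
  #4: 7@99

Derivation:
After op 1 [order #1] limit_buy(price=100, qty=2): fills=none; bids=[#1:2@100] asks=[-]
After op 2 [order #2] market_buy(qty=8): fills=none; bids=[#1:2@100] asks=[-]
After op 3 [order #3] market_buy(qty=1): fills=none; bids=[#1:2@100] asks=[-]
After op 4 cancel(order #1): fills=none; bids=[-] asks=[-]
After op 5 [order #4] limit_sell(price=99, qty=7): fills=none; bids=[-] asks=[#4:7@99]
After op 6 cancel(order #1): fills=none; bids=[-] asks=[#4:7@99]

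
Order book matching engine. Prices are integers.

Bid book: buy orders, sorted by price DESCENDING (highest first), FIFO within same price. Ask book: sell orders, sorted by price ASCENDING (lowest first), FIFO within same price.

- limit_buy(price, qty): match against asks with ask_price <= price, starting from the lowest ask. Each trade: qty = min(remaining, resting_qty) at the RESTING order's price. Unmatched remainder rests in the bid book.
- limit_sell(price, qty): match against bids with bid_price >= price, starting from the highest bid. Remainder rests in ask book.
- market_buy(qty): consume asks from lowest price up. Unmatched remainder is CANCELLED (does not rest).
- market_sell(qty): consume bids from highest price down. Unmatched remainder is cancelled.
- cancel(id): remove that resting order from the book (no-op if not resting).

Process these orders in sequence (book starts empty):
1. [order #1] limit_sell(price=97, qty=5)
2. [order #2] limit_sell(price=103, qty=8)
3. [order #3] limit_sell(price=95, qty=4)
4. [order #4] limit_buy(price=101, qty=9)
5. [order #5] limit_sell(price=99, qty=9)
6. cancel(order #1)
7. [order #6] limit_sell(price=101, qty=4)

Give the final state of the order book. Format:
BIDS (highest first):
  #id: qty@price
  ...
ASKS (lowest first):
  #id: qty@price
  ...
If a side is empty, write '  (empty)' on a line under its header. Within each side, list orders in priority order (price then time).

Answer: BIDS (highest first):
  (empty)
ASKS (lowest first):
  #5: 9@99
  #6: 4@101
  #2: 8@103

Derivation:
After op 1 [order #1] limit_sell(price=97, qty=5): fills=none; bids=[-] asks=[#1:5@97]
After op 2 [order #2] limit_sell(price=103, qty=8): fills=none; bids=[-] asks=[#1:5@97 #2:8@103]
After op 3 [order #3] limit_sell(price=95, qty=4): fills=none; bids=[-] asks=[#3:4@95 #1:5@97 #2:8@103]
After op 4 [order #4] limit_buy(price=101, qty=9): fills=#4x#3:4@95 #4x#1:5@97; bids=[-] asks=[#2:8@103]
After op 5 [order #5] limit_sell(price=99, qty=9): fills=none; bids=[-] asks=[#5:9@99 #2:8@103]
After op 6 cancel(order #1): fills=none; bids=[-] asks=[#5:9@99 #2:8@103]
After op 7 [order #6] limit_sell(price=101, qty=4): fills=none; bids=[-] asks=[#5:9@99 #6:4@101 #2:8@103]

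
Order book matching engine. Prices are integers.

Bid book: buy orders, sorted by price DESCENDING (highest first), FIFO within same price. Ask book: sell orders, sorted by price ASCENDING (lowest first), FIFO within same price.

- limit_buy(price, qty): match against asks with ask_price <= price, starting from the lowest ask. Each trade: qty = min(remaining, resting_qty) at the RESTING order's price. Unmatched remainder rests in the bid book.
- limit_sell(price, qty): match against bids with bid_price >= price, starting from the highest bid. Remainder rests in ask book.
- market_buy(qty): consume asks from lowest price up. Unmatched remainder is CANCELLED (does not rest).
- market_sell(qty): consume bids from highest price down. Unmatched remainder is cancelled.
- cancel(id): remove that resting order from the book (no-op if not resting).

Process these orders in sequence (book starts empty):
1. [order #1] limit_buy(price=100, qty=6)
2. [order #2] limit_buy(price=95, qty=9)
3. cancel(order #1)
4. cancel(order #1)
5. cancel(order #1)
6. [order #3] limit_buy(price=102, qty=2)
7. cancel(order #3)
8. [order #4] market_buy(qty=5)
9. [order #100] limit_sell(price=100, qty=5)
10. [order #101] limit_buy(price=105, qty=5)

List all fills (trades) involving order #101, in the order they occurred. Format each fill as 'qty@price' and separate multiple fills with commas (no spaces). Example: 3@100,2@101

After op 1 [order #1] limit_buy(price=100, qty=6): fills=none; bids=[#1:6@100] asks=[-]
After op 2 [order #2] limit_buy(price=95, qty=9): fills=none; bids=[#1:6@100 #2:9@95] asks=[-]
After op 3 cancel(order #1): fills=none; bids=[#2:9@95] asks=[-]
After op 4 cancel(order #1): fills=none; bids=[#2:9@95] asks=[-]
After op 5 cancel(order #1): fills=none; bids=[#2:9@95] asks=[-]
After op 6 [order #3] limit_buy(price=102, qty=2): fills=none; bids=[#3:2@102 #2:9@95] asks=[-]
After op 7 cancel(order #3): fills=none; bids=[#2:9@95] asks=[-]
After op 8 [order #4] market_buy(qty=5): fills=none; bids=[#2:9@95] asks=[-]
After op 9 [order #100] limit_sell(price=100, qty=5): fills=none; bids=[#2:9@95] asks=[#100:5@100]
After op 10 [order #101] limit_buy(price=105, qty=5): fills=#101x#100:5@100; bids=[#2:9@95] asks=[-]

Answer: 5@100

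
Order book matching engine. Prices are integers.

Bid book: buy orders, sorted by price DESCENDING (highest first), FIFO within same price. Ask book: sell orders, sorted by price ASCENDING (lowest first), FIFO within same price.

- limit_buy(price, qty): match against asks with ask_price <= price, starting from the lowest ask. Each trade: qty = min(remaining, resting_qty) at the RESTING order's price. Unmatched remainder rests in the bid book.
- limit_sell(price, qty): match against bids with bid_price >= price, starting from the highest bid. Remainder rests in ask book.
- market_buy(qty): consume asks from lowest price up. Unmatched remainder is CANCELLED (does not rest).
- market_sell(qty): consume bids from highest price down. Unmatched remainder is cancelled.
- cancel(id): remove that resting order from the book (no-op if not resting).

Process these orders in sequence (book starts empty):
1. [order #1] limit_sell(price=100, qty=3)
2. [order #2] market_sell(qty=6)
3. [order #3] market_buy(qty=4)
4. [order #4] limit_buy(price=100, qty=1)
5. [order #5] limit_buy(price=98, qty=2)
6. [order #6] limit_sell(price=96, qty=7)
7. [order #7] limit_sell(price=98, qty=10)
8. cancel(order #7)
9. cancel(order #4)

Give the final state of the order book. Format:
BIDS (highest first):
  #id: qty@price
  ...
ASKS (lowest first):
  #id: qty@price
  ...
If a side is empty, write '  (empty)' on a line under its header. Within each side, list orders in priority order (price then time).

After op 1 [order #1] limit_sell(price=100, qty=3): fills=none; bids=[-] asks=[#1:3@100]
After op 2 [order #2] market_sell(qty=6): fills=none; bids=[-] asks=[#1:3@100]
After op 3 [order #3] market_buy(qty=4): fills=#3x#1:3@100; bids=[-] asks=[-]
After op 4 [order #4] limit_buy(price=100, qty=1): fills=none; bids=[#4:1@100] asks=[-]
After op 5 [order #5] limit_buy(price=98, qty=2): fills=none; bids=[#4:1@100 #5:2@98] asks=[-]
After op 6 [order #6] limit_sell(price=96, qty=7): fills=#4x#6:1@100 #5x#6:2@98; bids=[-] asks=[#6:4@96]
After op 7 [order #7] limit_sell(price=98, qty=10): fills=none; bids=[-] asks=[#6:4@96 #7:10@98]
After op 8 cancel(order #7): fills=none; bids=[-] asks=[#6:4@96]
After op 9 cancel(order #4): fills=none; bids=[-] asks=[#6:4@96]

Answer: BIDS (highest first):
  (empty)
ASKS (lowest first):
  #6: 4@96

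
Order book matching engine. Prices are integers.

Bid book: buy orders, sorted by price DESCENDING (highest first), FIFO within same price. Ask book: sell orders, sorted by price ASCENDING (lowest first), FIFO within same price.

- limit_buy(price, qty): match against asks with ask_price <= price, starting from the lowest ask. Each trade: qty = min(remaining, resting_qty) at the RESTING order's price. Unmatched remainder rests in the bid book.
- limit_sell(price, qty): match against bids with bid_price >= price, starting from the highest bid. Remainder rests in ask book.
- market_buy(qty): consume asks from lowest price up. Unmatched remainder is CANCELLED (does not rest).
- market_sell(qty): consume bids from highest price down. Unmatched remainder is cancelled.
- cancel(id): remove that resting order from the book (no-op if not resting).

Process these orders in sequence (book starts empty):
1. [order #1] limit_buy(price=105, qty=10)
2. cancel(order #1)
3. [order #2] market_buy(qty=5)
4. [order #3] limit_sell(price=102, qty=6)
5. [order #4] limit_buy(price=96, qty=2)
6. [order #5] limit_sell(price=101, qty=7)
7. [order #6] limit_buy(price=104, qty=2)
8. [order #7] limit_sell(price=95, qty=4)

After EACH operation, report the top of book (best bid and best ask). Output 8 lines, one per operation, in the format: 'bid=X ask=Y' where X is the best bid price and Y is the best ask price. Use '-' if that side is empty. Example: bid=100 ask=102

After op 1 [order #1] limit_buy(price=105, qty=10): fills=none; bids=[#1:10@105] asks=[-]
After op 2 cancel(order #1): fills=none; bids=[-] asks=[-]
After op 3 [order #2] market_buy(qty=5): fills=none; bids=[-] asks=[-]
After op 4 [order #3] limit_sell(price=102, qty=6): fills=none; bids=[-] asks=[#3:6@102]
After op 5 [order #4] limit_buy(price=96, qty=2): fills=none; bids=[#4:2@96] asks=[#3:6@102]
After op 6 [order #5] limit_sell(price=101, qty=7): fills=none; bids=[#4:2@96] asks=[#5:7@101 #3:6@102]
After op 7 [order #6] limit_buy(price=104, qty=2): fills=#6x#5:2@101; bids=[#4:2@96] asks=[#5:5@101 #3:6@102]
After op 8 [order #7] limit_sell(price=95, qty=4): fills=#4x#7:2@96; bids=[-] asks=[#7:2@95 #5:5@101 #3:6@102]

Answer: bid=105 ask=-
bid=- ask=-
bid=- ask=-
bid=- ask=102
bid=96 ask=102
bid=96 ask=101
bid=96 ask=101
bid=- ask=95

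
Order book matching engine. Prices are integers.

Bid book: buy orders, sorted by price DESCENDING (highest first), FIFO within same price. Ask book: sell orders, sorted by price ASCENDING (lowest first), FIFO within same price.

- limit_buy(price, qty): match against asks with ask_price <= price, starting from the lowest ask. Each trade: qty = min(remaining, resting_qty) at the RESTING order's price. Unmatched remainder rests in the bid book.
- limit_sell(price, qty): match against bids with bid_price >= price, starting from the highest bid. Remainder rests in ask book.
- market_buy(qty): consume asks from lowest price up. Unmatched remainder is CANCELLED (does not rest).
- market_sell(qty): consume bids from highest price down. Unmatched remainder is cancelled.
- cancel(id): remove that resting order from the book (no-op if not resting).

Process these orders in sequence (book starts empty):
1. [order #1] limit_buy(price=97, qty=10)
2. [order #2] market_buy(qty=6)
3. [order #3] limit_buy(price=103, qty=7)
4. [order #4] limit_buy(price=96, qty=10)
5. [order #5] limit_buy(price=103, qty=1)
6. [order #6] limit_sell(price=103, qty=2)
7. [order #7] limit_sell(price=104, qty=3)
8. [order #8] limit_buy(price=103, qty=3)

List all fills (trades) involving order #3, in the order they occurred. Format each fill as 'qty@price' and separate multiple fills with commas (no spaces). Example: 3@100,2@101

Answer: 2@103

Derivation:
After op 1 [order #1] limit_buy(price=97, qty=10): fills=none; bids=[#1:10@97] asks=[-]
After op 2 [order #2] market_buy(qty=6): fills=none; bids=[#1:10@97] asks=[-]
After op 3 [order #3] limit_buy(price=103, qty=7): fills=none; bids=[#3:7@103 #1:10@97] asks=[-]
After op 4 [order #4] limit_buy(price=96, qty=10): fills=none; bids=[#3:7@103 #1:10@97 #4:10@96] asks=[-]
After op 5 [order #5] limit_buy(price=103, qty=1): fills=none; bids=[#3:7@103 #5:1@103 #1:10@97 #4:10@96] asks=[-]
After op 6 [order #6] limit_sell(price=103, qty=2): fills=#3x#6:2@103; bids=[#3:5@103 #5:1@103 #1:10@97 #4:10@96] asks=[-]
After op 7 [order #7] limit_sell(price=104, qty=3): fills=none; bids=[#3:5@103 #5:1@103 #1:10@97 #4:10@96] asks=[#7:3@104]
After op 8 [order #8] limit_buy(price=103, qty=3): fills=none; bids=[#3:5@103 #5:1@103 #8:3@103 #1:10@97 #4:10@96] asks=[#7:3@104]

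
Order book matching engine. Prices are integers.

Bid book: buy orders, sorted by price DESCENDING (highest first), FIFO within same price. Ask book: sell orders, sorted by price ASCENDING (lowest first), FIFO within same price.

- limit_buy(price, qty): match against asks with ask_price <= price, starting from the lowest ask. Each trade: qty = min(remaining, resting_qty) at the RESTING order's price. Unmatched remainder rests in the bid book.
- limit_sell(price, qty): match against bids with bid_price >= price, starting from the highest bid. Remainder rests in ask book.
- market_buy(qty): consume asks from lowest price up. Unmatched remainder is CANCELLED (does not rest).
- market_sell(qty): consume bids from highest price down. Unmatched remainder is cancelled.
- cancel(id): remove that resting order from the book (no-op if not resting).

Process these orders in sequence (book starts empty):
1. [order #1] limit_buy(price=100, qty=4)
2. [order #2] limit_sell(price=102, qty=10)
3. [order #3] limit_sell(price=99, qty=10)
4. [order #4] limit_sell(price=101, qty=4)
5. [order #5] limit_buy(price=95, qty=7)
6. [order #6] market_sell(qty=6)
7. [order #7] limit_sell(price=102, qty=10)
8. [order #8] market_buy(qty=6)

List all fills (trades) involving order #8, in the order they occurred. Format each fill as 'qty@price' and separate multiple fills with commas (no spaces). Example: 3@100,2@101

After op 1 [order #1] limit_buy(price=100, qty=4): fills=none; bids=[#1:4@100] asks=[-]
After op 2 [order #2] limit_sell(price=102, qty=10): fills=none; bids=[#1:4@100] asks=[#2:10@102]
After op 3 [order #3] limit_sell(price=99, qty=10): fills=#1x#3:4@100; bids=[-] asks=[#3:6@99 #2:10@102]
After op 4 [order #4] limit_sell(price=101, qty=4): fills=none; bids=[-] asks=[#3:6@99 #4:4@101 #2:10@102]
After op 5 [order #5] limit_buy(price=95, qty=7): fills=none; bids=[#5:7@95] asks=[#3:6@99 #4:4@101 #2:10@102]
After op 6 [order #6] market_sell(qty=6): fills=#5x#6:6@95; bids=[#5:1@95] asks=[#3:6@99 #4:4@101 #2:10@102]
After op 7 [order #7] limit_sell(price=102, qty=10): fills=none; bids=[#5:1@95] asks=[#3:6@99 #4:4@101 #2:10@102 #7:10@102]
After op 8 [order #8] market_buy(qty=6): fills=#8x#3:6@99; bids=[#5:1@95] asks=[#4:4@101 #2:10@102 #7:10@102]

Answer: 6@99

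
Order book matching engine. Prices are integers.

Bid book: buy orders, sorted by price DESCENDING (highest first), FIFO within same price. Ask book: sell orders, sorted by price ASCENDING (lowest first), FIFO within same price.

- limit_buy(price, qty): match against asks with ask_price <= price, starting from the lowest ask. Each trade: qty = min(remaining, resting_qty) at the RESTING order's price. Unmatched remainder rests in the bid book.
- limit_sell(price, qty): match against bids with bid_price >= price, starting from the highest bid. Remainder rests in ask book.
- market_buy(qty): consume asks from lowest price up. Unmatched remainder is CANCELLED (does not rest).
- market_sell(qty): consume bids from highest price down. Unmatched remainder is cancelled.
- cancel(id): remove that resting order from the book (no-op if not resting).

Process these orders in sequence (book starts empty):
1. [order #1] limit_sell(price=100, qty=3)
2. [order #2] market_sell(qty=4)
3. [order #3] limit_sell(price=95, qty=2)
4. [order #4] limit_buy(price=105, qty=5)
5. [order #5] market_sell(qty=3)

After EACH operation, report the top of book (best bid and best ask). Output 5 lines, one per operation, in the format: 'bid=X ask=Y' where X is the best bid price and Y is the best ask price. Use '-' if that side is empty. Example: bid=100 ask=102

After op 1 [order #1] limit_sell(price=100, qty=3): fills=none; bids=[-] asks=[#1:3@100]
After op 2 [order #2] market_sell(qty=4): fills=none; bids=[-] asks=[#1:3@100]
After op 3 [order #3] limit_sell(price=95, qty=2): fills=none; bids=[-] asks=[#3:2@95 #1:3@100]
After op 4 [order #4] limit_buy(price=105, qty=5): fills=#4x#3:2@95 #4x#1:3@100; bids=[-] asks=[-]
After op 5 [order #5] market_sell(qty=3): fills=none; bids=[-] asks=[-]

Answer: bid=- ask=100
bid=- ask=100
bid=- ask=95
bid=- ask=-
bid=- ask=-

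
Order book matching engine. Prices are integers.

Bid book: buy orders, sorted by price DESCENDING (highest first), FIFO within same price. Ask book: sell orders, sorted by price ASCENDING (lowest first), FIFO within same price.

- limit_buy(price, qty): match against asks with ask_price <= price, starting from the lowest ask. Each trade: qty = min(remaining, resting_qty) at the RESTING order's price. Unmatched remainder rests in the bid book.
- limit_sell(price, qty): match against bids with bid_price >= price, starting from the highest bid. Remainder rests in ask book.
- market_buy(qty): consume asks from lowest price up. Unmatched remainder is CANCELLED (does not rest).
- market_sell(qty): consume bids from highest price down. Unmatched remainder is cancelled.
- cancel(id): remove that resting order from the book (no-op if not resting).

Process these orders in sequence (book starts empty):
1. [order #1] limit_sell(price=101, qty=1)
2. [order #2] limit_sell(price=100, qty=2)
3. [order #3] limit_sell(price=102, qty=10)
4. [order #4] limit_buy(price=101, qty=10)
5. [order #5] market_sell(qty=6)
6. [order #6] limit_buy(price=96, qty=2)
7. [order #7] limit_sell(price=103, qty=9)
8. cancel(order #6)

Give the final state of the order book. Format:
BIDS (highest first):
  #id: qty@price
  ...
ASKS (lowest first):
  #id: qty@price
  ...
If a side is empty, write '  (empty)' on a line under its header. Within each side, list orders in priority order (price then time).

Answer: BIDS (highest first):
  #4: 1@101
ASKS (lowest first):
  #3: 10@102
  #7: 9@103

Derivation:
After op 1 [order #1] limit_sell(price=101, qty=1): fills=none; bids=[-] asks=[#1:1@101]
After op 2 [order #2] limit_sell(price=100, qty=2): fills=none; bids=[-] asks=[#2:2@100 #1:1@101]
After op 3 [order #3] limit_sell(price=102, qty=10): fills=none; bids=[-] asks=[#2:2@100 #1:1@101 #3:10@102]
After op 4 [order #4] limit_buy(price=101, qty=10): fills=#4x#2:2@100 #4x#1:1@101; bids=[#4:7@101] asks=[#3:10@102]
After op 5 [order #5] market_sell(qty=6): fills=#4x#5:6@101; bids=[#4:1@101] asks=[#3:10@102]
After op 6 [order #6] limit_buy(price=96, qty=2): fills=none; bids=[#4:1@101 #6:2@96] asks=[#3:10@102]
After op 7 [order #7] limit_sell(price=103, qty=9): fills=none; bids=[#4:1@101 #6:2@96] asks=[#3:10@102 #7:9@103]
After op 8 cancel(order #6): fills=none; bids=[#4:1@101] asks=[#3:10@102 #7:9@103]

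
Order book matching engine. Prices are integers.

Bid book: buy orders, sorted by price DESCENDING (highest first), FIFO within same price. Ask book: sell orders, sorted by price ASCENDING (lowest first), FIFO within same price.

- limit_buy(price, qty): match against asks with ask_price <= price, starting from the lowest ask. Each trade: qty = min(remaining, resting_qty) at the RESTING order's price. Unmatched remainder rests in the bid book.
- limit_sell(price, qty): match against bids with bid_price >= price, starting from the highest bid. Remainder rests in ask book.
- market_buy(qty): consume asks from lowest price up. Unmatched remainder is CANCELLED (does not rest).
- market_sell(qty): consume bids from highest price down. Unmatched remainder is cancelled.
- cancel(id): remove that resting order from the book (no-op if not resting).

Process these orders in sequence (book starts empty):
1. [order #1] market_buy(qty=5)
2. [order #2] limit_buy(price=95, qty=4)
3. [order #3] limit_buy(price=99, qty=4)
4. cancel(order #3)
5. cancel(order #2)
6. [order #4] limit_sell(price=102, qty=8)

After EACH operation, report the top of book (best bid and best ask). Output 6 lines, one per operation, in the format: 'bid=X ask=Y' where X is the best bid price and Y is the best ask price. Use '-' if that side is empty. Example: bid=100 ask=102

After op 1 [order #1] market_buy(qty=5): fills=none; bids=[-] asks=[-]
After op 2 [order #2] limit_buy(price=95, qty=4): fills=none; bids=[#2:4@95] asks=[-]
After op 3 [order #3] limit_buy(price=99, qty=4): fills=none; bids=[#3:4@99 #2:4@95] asks=[-]
After op 4 cancel(order #3): fills=none; bids=[#2:4@95] asks=[-]
After op 5 cancel(order #2): fills=none; bids=[-] asks=[-]
After op 6 [order #4] limit_sell(price=102, qty=8): fills=none; bids=[-] asks=[#4:8@102]

Answer: bid=- ask=-
bid=95 ask=-
bid=99 ask=-
bid=95 ask=-
bid=- ask=-
bid=- ask=102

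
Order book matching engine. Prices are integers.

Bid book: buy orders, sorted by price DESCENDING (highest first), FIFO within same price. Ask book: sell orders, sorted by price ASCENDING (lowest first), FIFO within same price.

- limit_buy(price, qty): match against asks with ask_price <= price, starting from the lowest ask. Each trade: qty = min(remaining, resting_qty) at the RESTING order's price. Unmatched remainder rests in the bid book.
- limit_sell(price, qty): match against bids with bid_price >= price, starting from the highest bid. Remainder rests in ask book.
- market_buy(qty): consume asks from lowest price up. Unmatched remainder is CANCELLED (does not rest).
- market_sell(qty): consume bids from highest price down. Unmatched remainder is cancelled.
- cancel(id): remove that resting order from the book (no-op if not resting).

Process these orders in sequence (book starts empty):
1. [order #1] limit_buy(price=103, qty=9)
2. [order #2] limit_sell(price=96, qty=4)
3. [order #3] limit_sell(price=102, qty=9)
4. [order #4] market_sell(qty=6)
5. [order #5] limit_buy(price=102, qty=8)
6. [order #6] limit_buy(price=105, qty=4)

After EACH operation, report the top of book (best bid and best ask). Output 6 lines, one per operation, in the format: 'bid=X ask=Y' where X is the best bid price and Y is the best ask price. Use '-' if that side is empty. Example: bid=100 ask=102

Answer: bid=103 ask=-
bid=103 ask=-
bid=- ask=102
bid=- ask=102
bid=102 ask=-
bid=105 ask=-

Derivation:
After op 1 [order #1] limit_buy(price=103, qty=9): fills=none; bids=[#1:9@103] asks=[-]
After op 2 [order #2] limit_sell(price=96, qty=4): fills=#1x#2:4@103; bids=[#1:5@103] asks=[-]
After op 3 [order #3] limit_sell(price=102, qty=9): fills=#1x#3:5@103; bids=[-] asks=[#3:4@102]
After op 4 [order #4] market_sell(qty=6): fills=none; bids=[-] asks=[#3:4@102]
After op 5 [order #5] limit_buy(price=102, qty=8): fills=#5x#3:4@102; bids=[#5:4@102] asks=[-]
After op 6 [order #6] limit_buy(price=105, qty=4): fills=none; bids=[#6:4@105 #5:4@102] asks=[-]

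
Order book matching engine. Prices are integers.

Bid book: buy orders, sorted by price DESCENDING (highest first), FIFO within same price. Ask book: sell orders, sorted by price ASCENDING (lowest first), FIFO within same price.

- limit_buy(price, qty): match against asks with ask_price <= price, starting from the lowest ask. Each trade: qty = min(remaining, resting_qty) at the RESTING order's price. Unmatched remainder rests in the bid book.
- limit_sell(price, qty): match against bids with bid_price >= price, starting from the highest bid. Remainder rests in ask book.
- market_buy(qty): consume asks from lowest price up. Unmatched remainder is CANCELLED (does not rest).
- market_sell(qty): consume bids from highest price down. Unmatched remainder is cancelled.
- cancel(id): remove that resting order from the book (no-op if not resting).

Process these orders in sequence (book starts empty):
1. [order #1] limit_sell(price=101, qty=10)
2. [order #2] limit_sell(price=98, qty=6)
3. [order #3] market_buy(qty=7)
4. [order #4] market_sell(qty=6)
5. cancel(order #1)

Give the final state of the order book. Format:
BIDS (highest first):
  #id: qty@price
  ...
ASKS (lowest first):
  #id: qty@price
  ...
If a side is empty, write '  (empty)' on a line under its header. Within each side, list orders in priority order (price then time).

Answer: BIDS (highest first):
  (empty)
ASKS (lowest first):
  (empty)

Derivation:
After op 1 [order #1] limit_sell(price=101, qty=10): fills=none; bids=[-] asks=[#1:10@101]
After op 2 [order #2] limit_sell(price=98, qty=6): fills=none; bids=[-] asks=[#2:6@98 #1:10@101]
After op 3 [order #3] market_buy(qty=7): fills=#3x#2:6@98 #3x#1:1@101; bids=[-] asks=[#1:9@101]
After op 4 [order #4] market_sell(qty=6): fills=none; bids=[-] asks=[#1:9@101]
After op 5 cancel(order #1): fills=none; bids=[-] asks=[-]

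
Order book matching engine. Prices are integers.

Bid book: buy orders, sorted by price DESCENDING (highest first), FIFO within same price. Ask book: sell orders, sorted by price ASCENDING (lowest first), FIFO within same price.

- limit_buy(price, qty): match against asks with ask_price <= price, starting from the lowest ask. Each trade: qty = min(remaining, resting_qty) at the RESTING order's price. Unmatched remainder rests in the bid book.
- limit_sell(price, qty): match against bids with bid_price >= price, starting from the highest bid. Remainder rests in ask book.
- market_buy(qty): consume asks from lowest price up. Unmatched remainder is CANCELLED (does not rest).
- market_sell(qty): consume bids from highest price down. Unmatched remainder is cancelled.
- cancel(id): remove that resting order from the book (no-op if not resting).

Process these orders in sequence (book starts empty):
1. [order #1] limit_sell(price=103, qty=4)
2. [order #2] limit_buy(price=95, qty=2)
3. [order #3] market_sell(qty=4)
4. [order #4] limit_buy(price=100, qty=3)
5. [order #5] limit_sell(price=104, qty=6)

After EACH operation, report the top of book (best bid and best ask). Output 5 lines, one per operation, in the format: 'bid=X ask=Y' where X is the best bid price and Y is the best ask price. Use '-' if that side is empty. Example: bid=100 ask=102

After op 1 [order #1] limit_sell(price=103, qty=4): fills=none; bids=[-] asks=[#1:4@103]
After op 2 [order #2] limit_buy(price=95, qty=2): fills=none; bids=[#2:2@95] asks=[#1:4@103]
After op 3 [order #3] market_sell(qty=4): fills=#2x#3:2@95; bids=[-] asks=[#1:4@103]
After op 4 [order #4] limit_buy(price=100, qty=3): fills=none; bids=[#4:3@100] asks=[#1:4@103]
After op 5 [order #5] limit_sell(price=104, qty=6): fills=none; bids=[#4:3@100] asks=[#1:4@103 #5:6@104]

Answer: bid=- ask=103
bid=95 ask=103
bid=- ask=103
bid=100 ask=103
bid=100 ask=103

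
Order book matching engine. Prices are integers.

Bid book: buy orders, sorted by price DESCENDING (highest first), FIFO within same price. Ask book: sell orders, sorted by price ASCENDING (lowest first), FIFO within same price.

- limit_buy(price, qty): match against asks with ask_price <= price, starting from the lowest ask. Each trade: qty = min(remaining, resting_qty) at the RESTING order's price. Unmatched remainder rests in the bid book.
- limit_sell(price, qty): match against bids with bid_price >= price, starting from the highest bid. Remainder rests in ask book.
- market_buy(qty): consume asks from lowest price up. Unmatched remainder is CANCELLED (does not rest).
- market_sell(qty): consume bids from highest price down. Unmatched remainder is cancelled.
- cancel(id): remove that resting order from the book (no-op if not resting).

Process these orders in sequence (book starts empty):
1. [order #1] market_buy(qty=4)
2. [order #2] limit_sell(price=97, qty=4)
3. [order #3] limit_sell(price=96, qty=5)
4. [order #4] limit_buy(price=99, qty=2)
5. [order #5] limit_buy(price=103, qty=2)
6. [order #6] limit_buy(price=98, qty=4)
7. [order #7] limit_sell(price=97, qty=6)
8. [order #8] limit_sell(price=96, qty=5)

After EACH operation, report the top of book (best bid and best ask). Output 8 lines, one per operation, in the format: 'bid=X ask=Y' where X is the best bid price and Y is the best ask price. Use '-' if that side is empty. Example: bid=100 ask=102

Answer: bid=- ask=-
bid=- ask=97
bid=- ask=96
bid=- ask=96
bid=- ask=96
bid=- ask=97
bid=- ask=97
bid=- ask=96

Derivation:
After op 1 [order #1] market_buy(qty=4): fills=none; bids=[-] asks=[-]
After op 2 [order #2] limit_sell(price=97, qty=4): fills=none; bids=[-] asks=[#2:4@97]
After op 3 [order #3] limit_sell(price=96, qty=5): fills=none; bids=[-] asks=[#3:5@96 #2:4@97]
After op 4 [order #4] limit_buy(price=99, qty=2): fills=#4x#3:2@96; bids=[-] asks=[#3:3@96 #2:4@97]
After op 5 [order #5] limit_buy(price=103, qty=2): fills=#5x#3:2@96; bids=[-] asks=[#3:1@96 #2:4@97]
After op 6 [order #6] limit_buy(price=98, qty=4): fills=#6x#3:1@96 #6x#2:3@97; bids=[-] asks=[#2:1@97]
After op 7 [order #7] limit_sell(price=97, qty=6): fills=none; bids=[-] asks=[#2:1@97 #7:6@97]
After op 8 [order #8] limit_sell(price=96, qty=5): fills=none; bids=[-] asks=[#8:5@96 #2:1@97 #7:6@97]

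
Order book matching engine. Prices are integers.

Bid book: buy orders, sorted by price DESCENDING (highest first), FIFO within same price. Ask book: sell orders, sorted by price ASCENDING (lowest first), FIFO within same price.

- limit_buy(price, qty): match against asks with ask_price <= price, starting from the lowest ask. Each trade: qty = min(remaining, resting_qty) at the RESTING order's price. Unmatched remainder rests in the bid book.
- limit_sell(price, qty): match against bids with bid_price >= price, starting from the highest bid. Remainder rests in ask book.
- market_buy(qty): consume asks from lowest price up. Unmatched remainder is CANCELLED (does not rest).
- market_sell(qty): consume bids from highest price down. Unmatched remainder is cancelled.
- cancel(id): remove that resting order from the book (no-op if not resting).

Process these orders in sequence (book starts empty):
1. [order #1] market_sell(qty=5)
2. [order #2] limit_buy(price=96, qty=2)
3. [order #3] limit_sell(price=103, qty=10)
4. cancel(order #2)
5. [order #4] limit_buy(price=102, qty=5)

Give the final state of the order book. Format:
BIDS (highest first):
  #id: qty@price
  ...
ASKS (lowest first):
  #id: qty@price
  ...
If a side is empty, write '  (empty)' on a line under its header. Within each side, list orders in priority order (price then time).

Answer: BIDS (highest first):
  #4: 5@102
ASKS (lowest first):
  #3: 10@103

Derivation:
After op 1 [order #1] market_sell(qty=5): fills=none; bids=[-] asks=[-]
After op 2 [order #2] limit_buy(price=96, qty=2): fills=none; bids=[#2:2@96] asks=[-]
After op 3 [order #3] limit_sell(price=103, qty=10): fills=none; bids=[#2:2@96] asks=[#3:10@103]
After op 4 cancel(order #2): fills=none; bids=[-] asks=[#3:10@103]
After op 5 [order #4] limit_buy(price=102, qty=5): fills=none; bids=[#4:5@102] asks=[#3:10@103]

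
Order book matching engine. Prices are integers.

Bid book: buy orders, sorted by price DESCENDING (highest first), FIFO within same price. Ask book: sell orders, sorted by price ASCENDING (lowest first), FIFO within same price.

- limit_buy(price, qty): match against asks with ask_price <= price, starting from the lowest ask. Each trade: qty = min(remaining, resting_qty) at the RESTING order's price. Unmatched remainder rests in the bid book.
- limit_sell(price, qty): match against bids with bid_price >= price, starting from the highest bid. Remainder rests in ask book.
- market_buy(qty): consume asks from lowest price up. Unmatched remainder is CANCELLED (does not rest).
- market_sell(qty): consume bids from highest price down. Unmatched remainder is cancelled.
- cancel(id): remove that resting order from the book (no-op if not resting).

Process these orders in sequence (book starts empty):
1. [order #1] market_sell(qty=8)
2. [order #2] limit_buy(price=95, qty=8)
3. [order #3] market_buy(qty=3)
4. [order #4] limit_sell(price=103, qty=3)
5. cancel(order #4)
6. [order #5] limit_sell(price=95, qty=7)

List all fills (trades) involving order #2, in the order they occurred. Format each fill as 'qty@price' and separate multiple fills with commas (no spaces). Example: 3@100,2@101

Answer: 7@95

Derivation:
After op 1 [order #1] market_sell(qty=8): fills=none; bids=[-] asks=[-]
After op 2 [order #2] limit_buy(price=95, qty=8): fills=none; bids=[#2:8@95] asks=[-]
After op 3 [order #3] market_buy(qty=3): fills=none; bids=[#2:8@95] asks=[-]
After op 4 [order #4] limit_sell(price=103, qty=3): fills=none; bids=[#2:8@95] asks=[#4:3@103]
After op 5 cancel(order #4): fills=none; bids=[#2:8@95] asks=[-]
After op 6 [order #5] limit_sell(price=95, qty=7): fills=#2x#5:7@95; bids=[#2:1@95] asks=[-]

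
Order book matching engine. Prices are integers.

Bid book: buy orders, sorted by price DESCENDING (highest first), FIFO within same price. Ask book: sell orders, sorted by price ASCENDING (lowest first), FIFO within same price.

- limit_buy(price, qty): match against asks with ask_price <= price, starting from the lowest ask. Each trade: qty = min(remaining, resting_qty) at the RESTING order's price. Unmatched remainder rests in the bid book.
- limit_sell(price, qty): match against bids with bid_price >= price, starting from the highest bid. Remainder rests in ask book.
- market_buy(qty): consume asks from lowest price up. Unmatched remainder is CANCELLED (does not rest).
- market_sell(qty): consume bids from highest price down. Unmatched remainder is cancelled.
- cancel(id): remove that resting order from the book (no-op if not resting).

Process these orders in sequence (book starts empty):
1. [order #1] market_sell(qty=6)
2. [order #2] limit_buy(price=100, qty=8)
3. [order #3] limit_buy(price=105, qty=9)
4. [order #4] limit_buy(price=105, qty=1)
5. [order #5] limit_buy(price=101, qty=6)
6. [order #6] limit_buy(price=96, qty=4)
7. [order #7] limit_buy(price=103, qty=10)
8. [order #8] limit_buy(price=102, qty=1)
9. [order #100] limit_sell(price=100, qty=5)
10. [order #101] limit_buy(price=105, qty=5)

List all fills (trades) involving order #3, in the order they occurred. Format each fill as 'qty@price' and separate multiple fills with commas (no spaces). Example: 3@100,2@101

After op 1 [order #1] market_sell(qty=6): fills=none; bids=[-] asks=[-]
After op 2 [order #2] limit_buy(price=100, qty=8): fills=none; bids=[#2:8@100] asks=[-]
After op 3 [order #3] limit_buy(price=105, qty=9): fills=none; bids=[#3:9@105 #2:8@100] asks=[-]
After op 4 [order #4] limit_buy(price=105, qty=1): fills=none; bids=[#3:9@105 #4:1@105 #2:8@100] asks=[-]
After op 5 [order #5] limit_buy(price=101, qty=6): fills=none; bids=[#3:9@105 #4:1@105 #5:6@101 #2:8@100] asks=[-]
After op 6 [order #6] limit_buy(price=96, qty=4): fills=none; bids=[#3:9@105 #4:1@105 #5:6@101 #2:8@100 #6:4@96] asks=[-]
After op 7 [order #7] limit_buy(price=103, qty=10): fills=none; bids=[#3:9@105 #4:1@105 #7:10@103 #5:6@101 #2:8@100 #6:4@96] asks=[-]
After op 8 [order #8] limit_buy(price=102, qty=1): fills=none; bids=[#3:9@105 #4:1@105 #7:10@103 #8:1@102 #5:6@101 #2:8@100 #6:4@96] asks=[-]
After op 9 [order #100] limit_sell(price=100, qty=5): fills=#3x#100:5@105; bids=[#3:4@105 #4:1@105 #7:10@103 #8:1@102 #5:6@101 #2:8@100 #6:4@96] asks=[-]
After op 10 [order #101] limit_buy(price=105, qty=5): fills=none; bids=[#3:4@105 #4:1@105 #101:5@105 #7:10@103 #8:1@102 #5:6@101 #2:8@100 #6:4@96] asks=[-]

Answer: 5@105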